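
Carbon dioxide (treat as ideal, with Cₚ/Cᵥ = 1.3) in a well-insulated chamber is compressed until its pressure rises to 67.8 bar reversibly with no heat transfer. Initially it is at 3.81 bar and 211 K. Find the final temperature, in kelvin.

Adiabatic: T₂/T₁ = (P₂/P₁)^((γ−1)/γ).
T₂ = 211 × (67.8/3.81)^(0.231) = 410 K.

T₂ ≈ 410 K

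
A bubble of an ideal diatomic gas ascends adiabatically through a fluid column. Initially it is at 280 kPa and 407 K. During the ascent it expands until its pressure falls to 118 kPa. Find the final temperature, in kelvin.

T₂ ≈ 318 K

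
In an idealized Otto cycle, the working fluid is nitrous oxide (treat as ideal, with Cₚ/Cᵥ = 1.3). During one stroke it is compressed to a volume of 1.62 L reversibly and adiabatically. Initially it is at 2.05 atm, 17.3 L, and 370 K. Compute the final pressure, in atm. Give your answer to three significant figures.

Since PV^γ is constant along a reversible adiabat, P₂ = P₁ (V₁/V₂)^γ.
P₂ = 2.05 × (17.3/1.62)^(1.3) = 44.55 atm.

P₂ ≈ 44.5 atm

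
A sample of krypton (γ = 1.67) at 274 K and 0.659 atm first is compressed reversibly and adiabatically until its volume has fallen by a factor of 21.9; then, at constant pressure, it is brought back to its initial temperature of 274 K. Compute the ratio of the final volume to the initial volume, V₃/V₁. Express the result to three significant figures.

Adiabatic step: V₂/V₁ = 0.04566; T₂ = T₁·21.9^(0.67) = 2167 K.
Isobaric step: V₃/V₂ = T₃/T₂ = 274/2167.
V₃/V₁ = (V₂/V₁)(V₃/V₂) = 0.04566 × (274/2167) = 0.005774.

V₃/V₁ ≈ 0.00577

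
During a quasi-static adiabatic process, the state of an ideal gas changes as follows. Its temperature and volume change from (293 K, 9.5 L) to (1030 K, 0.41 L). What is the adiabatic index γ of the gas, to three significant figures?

γ ≈ 1.40

TV^(γ−1) = const ⇒ γ − 1 = ln(T₂/T₁) / ln(V₁/V₂).
γ = 1 + ln(1030/293) / ln(9.5/0.41) = 1.4.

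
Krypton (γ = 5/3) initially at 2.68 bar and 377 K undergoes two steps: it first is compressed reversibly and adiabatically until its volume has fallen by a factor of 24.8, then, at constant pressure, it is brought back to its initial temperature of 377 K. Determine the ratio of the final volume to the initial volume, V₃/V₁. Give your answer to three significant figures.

V₃/V₁ ≈ 0.00474

Adiabatic step: V₂/V₁ = 0.04032; T₂ = T₁·24.8^(2/3) = 3206 K.
Isobaric step: V₃/V₂ = T₃/T₂ = 377/3206.
V₃/V₁ = (V₂/V₁)(V₃/V₂) = 0.04032 × (377/3206) = 0.004741.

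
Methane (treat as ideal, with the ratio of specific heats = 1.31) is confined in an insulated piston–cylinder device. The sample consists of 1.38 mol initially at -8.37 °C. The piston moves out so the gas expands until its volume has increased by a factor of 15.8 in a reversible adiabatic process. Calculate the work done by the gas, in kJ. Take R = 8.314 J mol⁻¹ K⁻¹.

Adiabatic: T₁V₁^(γ−1) = T₂V₂^(γ−1) ⇒ T₂ = T₁ (V₁/V₂)^(γ−1).
T₁ = -8.37 °C = 264.8 K.
T₂ = 264.8 × (1/15.8)^(0.31) = 112.5 K.
Q = 0, so ΔU = W_on_gas = nCᵥΔT with Cᵥ = R/(γ−1) = 26.82 J/(mol·K).
ΔU = 1.38 × 26.82 × (112.5 − 264.8) = -5635 J.
Work done by the gas = −ΔU = 5635 J.

W ≈ 5.63 kJ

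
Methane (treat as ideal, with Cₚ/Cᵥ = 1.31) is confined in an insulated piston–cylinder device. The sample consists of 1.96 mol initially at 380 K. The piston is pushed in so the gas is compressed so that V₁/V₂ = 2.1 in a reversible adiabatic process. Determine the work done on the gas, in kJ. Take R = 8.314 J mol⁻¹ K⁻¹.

W ≈ 5.17 kJ

For a reversible adiabat TV^(γ−1) is constant, so T₂ = T₁ (V₁/V₂)^(γ−1).
T₂ = 380 × 2.1^(0.31) = 478.3 K.
Q = 0, so ΔU = W_on_gas = nCᵥΔT with Cᵥ = R/(γ−1) = 26.82 J/(mol·K).
ΔU = 1.96 × 26.82 × (478.3 − 380) = 5166 J.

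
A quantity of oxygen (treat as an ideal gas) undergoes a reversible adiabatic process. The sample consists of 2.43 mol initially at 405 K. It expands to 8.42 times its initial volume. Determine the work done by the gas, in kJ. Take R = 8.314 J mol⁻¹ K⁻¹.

For a reversible adiabat TV^(γ−1) is constant, so T₂ = T₁ (V₁/V₂)^(γ−1).
γ = 7/5 for a diatomic ideal gas, so γ−1 = 2/5.
T₂ = 405 × (1/8.42)^(2/5) = 172.7 K.
Q = 0, so ΔU = W_on_gas = nCᵥΔT with Cᵥ = R/(γ−1) = 20.79 J/(mol·K).
ΔU = 2.43 × 20.79 × (172.7 − 405) = -11730 J.
Work done by the gas = −ΔU = 11730 J.

W ≈ 11.7 kJ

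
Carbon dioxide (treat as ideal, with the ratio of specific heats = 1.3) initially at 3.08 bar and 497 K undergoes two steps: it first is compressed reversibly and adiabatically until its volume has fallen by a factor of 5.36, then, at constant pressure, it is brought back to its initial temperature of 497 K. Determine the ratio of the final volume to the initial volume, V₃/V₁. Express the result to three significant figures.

Adiabatic step: V₂/V₁ = 0.1866; T₂ = T₁·5.36^(0.3) = 822.4 K.
Isobaric step: V₃/V₂ = T₃/T₂ = 497/822.4.
V₃/V₁ = (V₂/V₁)(V₃/V₂) = 0.1866 × (497/822.4) = 0.1127.

V₃/V₁ ≈ 0.113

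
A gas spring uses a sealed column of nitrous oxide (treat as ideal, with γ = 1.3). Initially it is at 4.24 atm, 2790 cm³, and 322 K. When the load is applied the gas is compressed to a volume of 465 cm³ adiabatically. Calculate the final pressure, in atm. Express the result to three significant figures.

Adiabatic: P₁V₁^γ = P₂V₂^γ ⇒ P₂ = P₁ (V₁/V₂)^γ.
P₂ = 4.24 × (2790/465)^(1.3) = 43.55 atm.

P₂ ≈ 43.5 atm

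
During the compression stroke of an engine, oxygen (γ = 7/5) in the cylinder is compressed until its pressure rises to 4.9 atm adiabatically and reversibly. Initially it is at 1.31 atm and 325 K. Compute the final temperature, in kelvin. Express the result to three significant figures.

T₂ ≈ 474 K

Adiabatic: T₂/T₁ = (P₂/P₁)^((γ−1)/γ).
T₂ = 325 × (4.9/1.31)^(2/7) = 473.8 K.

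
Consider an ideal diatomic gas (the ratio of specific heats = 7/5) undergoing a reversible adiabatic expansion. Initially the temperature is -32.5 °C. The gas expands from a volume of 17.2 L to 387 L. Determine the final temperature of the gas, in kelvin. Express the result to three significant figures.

T₂ ≈ 69.3 K

For a reversible adiabat TV^(γ−1) is constant, so T₂ = T₁ (V₁/V₂)^(γ−1).
T₁ = -32.5 °C = 240.6 K.
T₂ = 240.6 × (17.2/387)^(2/5) = 69.26 K.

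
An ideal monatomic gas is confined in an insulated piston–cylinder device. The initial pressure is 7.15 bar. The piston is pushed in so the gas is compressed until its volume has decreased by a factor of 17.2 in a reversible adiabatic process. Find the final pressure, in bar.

Since PV^γ is constant along a reversible adiabat, P₂ = P₁ (V₁/V₂)^γ.
For a monatomic ideal gas γ = 5/3.
P₂ = 7.15 × 17.2^(5/3) = 819.4 bar.

P₂ ≈ 819 bar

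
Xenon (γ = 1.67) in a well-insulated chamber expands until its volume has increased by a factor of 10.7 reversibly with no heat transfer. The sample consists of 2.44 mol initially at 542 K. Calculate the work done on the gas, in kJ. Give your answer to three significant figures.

Adiabatic: T₁V₁^(γ−1) = T₂V₂^(γ−1) ⇒ T₂ = T₁ (V₁/V₂)^(γ−1).
T₂ = 542 × (1/10.7)^(0.67) = 110.7 K.
Q = 0, so ΔU = W_on_gas = nCᵥΔT with Cᵥ = R/(γ−1) = 12.41 J/(mol·K).
ΔU = 2.44 × 12.41 × (110.7 − 542) = -13060 J.

W ≈ -13.1 kJ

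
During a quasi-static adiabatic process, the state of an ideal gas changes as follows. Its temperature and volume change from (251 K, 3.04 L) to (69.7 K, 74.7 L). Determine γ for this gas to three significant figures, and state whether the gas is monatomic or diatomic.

TV^(γ−1) = const ⇒ γ − 1 = ln(T₂/T₁) / ln(V₁/V₂).
γ = 1 + ln(69.7/251) / ln(3.04/74.7) = 1.4.
γ ≈ 1.40 is close to 7/5, so the gas is diatomic.

γ ≈ 1.40; diatomic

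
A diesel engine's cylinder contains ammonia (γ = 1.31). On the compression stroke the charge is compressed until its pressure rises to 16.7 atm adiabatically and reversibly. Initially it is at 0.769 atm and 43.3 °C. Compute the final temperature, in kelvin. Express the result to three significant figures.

Adiabatic: T₂/T₁ = (P₂/P₁)^((γ−1)/γ).
T₁ = 43.3 °C = 316.4 K.
T₂ = 316.4 × (16.7/0.769)^(0.237) = 655.6 K.

T₂ ≈ 656 K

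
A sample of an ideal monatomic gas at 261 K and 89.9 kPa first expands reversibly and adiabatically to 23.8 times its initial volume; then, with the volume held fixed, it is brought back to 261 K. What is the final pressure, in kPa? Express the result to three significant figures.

For a monatomic ideal gas γ = 5/3.
Adiabatic step (PV^γ = const): P₂ = 89.9×(1/23.8)^(5/3) = 0.4565 kPa; T₂ = 261×(1/23.8)^(2/3) = 31.54 K.
Isochoric: P₃ = P₂(T₃/T₂) = 0.4565 × (261/31.54) = 3.777 kPa.

P₃ ≈ 3.78 kPa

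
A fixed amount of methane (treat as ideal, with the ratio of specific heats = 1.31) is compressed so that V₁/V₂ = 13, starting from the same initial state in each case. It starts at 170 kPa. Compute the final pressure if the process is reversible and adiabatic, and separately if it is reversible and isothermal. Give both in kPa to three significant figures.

adiabatic: 4890 kPa; isothermal: 2210 kPa

Isothermal: P₂ = P₁(V₁/V₂) = 170×13 = 2210 kPa.
Adiabatic: P₂ = P₁(V₁/V₂)^γ = 170×13^(1.31) = 4895 kPa.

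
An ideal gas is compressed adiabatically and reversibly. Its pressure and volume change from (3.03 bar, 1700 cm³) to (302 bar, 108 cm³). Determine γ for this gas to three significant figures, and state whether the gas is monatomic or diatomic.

γ ≈ 1.67; monatomic

PV^γ = const ⇒ γ = ln(P₂/P₁) / ln(V₁/V₂).
γ = ln(302/3.03) / ln(1700/108) = 1.67.
γ ≈ 1.67 is close to 5/3, so the gas is monatomic.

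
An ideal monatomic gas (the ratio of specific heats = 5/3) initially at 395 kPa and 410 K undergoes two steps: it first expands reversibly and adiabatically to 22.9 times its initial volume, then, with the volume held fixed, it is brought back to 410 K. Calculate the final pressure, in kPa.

P₃ ≈ 17.2 kPa

Adiabatic step (PV^γ = const): P₂ = 395×(1/22.9)^(5/3) = 2.139 kPa; T₂ = 410×(1/22.9)^(2/3) = 50.84 K.
Isochoric: P₃ = P₂(T₃/T₂) = 2.139 × (410/50.84) = 17.25 kPa.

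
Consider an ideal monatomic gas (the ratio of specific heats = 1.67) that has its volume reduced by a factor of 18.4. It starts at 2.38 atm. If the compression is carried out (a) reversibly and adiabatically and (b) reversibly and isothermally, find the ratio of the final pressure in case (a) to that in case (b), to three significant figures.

Isothermal: P_b = P₁(V₁/V₂) = 2.38×18.4.
Adiabatic: P_a = P₁(V₁/V₂)^γ = 2.38×18.4^(1.67).
P_a/P_b = (V₁/V₂)^(γ−1) = 18.4^(0.67) = 7.038.

P_adiabatic / P_isothermal ≈ 7.04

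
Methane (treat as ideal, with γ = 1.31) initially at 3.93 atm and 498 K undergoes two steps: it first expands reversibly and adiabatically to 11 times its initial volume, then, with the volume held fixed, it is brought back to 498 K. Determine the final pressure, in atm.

Adiabatic step (PV^γ = const): P₂ = 3.93×(1/11)^(1.31) = 0.1699 atm; T₂ = 498×(1/11)^(0.31) = 236.8 K.
Isochoric: P₃ = P₂(T₃/T₂) = 0.1699 × (498/236.8) = 0.3573 atm.

P₃ ≈ 0.357 atm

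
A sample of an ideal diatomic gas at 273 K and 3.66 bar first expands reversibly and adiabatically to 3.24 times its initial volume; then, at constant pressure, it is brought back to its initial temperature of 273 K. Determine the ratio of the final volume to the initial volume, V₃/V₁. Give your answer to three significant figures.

For a diatomic ideal gas γ = 7/5.
Adiabatic step: V₂/V₁ = 3.24; T₂ = T₁·(1/3.24)^(2/5) = 170.6 K.
Isobaric step: V₃/V₂ = T₃/T₂ = 273/170.6.
V₃/V₁ = (V₂/V₁)(V₃/V₂) = 3.24 × (273/170.6) = 5.185.

V₃/V₁ ≈ 5.19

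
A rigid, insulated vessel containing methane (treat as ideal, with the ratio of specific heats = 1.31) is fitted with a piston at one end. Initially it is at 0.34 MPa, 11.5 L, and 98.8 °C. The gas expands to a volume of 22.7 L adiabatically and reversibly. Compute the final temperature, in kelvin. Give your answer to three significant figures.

T₂ ≈ 301 K

Adiabatic: T₁V₁^(γ−1) = T₂V₂^(γ−1) ⇒ T₂ = T₁ (V₁/V₂)^(γ−1).
T₁ = 98.8 °C = 371.9 K.
T₂ = 371.9 × (11.5/22.7)^(0.31) = 301.3 K.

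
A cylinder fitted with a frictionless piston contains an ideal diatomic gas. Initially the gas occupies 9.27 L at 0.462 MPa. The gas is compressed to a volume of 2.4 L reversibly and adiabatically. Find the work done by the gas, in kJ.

W ≈ -7.68 kJ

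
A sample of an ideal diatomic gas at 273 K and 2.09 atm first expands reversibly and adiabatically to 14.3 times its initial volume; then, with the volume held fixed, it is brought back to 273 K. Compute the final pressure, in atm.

For a diatomic ideal gas γ = 7/5.
Adiabatic step (PV^γ = const): P₂ = 2.09×(1/14.3)^(7/5) = 0.05043 atm; T₂ = 273×(1/14.3)^(2/5) = 94.2 K.
Isochoric: P₃ = P₂(T₃/T₂) = 0.05043 × (273/94.2) = 0.1462 atm.

P₃ ≈ 0.146 atm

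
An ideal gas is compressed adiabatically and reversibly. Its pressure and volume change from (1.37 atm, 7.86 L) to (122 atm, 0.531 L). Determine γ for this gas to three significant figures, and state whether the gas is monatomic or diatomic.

γ ≈ 1.67; monatomic

PV^γ = const ⇒ γ = ln(P₂/P₁) / ln(V₁/V₂).
γ = ln(122/1.37) / ln(7.86/0.531) = 1.666.
γ ≈ 1.67 is close to 5/3, so the gas is monatomic.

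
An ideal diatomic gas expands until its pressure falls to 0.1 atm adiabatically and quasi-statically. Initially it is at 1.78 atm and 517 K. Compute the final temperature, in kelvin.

T₂ ≈ 227 K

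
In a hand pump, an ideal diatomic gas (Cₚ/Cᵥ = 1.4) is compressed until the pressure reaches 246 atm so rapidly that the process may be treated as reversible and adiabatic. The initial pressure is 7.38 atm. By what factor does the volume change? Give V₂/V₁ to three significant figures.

V₂/V₁ ≈ 0.0817

From PV^γ = const, V₂/V₁ = (P₁/P₂)^(1/γ).
V₂/V₁ = (7.38/246)^(0.714) = 0.0817.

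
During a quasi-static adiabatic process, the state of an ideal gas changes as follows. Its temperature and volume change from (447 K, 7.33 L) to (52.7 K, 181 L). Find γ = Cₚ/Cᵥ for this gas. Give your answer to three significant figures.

γ ≈ 1.67

TV^(γ−1) = const ⇒ γ − 1 = ln(T₂/T₁) / ln(V₁/V₂).
γ = 1 + ln(52.7/447) / ln(7.33/181) = 1.667.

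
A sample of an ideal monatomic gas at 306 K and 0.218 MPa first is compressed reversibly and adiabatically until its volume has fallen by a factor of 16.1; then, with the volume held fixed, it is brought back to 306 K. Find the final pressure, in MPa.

For a monatomic ideal gas γ = 5/3.
Adiabatic step (PV^γ = const): P₂ = 0.218×16.1^(5/3) = 22.38 MPa; T₂ = 306×16.1^(2/3) = 1951 K.
Isochoric: P₃ = P₂(T₃/T₂) = 22.38 × (306/1951) = 3.51 MPa.

P₃ ≈ 3.51 MPa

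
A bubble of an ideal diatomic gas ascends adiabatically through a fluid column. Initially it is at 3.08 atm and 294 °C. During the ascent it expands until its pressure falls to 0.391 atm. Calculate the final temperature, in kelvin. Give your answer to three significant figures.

T₂ ≈ 314 K

Along an adiabat T P^((1−γ)/γ) is constant, so T₂ = T₁ (P₂/P₁)^((γ−1)/γ).
For a diatomic ideal gas γ = 7/5, so (γ−1)/γ = 2/7.
T₁ = 294 °C = 567.1 K.
T₂ = 567.1 × (0.391/3.08)^(2/7) = 314.5 K.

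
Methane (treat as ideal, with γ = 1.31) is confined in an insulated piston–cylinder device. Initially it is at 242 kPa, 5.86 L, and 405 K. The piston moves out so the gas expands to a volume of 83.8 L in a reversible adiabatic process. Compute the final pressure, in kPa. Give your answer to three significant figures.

P₂ ≈ 7.42 kPa

Adiabatic: P₁V₁^γ = P₂V₂^γ ⇒ P₂ = P₁ (V₁/V₂)^γ.
P₂ = 242 × (5.86/83.8)^(1.31) = 7.418 kPa.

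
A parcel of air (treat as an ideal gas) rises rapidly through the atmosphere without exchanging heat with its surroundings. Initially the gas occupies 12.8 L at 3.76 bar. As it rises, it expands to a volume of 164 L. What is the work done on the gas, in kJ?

γ = 7/5 for a diatomic ideal gas.
P₂ = P₁(V₁/V₂)^γ = 3.76×(12.8/164)^(7/5) = 0.1058 bar.
For a reversible adiabat, W_by_gas = (P₁V₁ − P₂V₂)/(γ−1).
W_by = (376000×0.0128 − 10580×0.164) / (2/5) = 7694 J.
W_on_gas = −W_by = -7694 J.

W ≈ -7.69 kJ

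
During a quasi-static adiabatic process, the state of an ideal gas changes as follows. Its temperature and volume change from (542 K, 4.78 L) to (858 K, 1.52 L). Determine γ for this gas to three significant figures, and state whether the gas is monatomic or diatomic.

TV^(γ−1) = const ⇒ γ − 1 = ln(T₂/T₁) / ln(V₁/V₂).
γ = 1 + ln(858/542) / ln(4.78/1.52) = 1.401.
γ ≈ 1.40 is close to 7/5, so the gas is diatomic.

γ ≈ 1.40; diatomic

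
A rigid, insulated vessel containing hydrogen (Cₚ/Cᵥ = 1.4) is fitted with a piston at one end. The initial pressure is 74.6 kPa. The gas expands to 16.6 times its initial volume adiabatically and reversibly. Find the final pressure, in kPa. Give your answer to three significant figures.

P₂ ≈ 1.46 kPa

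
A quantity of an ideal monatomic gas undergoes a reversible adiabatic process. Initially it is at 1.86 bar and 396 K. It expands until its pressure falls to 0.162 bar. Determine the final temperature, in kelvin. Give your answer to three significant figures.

Adiabatic: T₂/T₁ = (P₂/P₁)^((γ−1)/γ).
For a monatomic ideal gas γ = 5/3, so (γ−1)/γ = 2/5.
T₂ = 396 × (0.162/1.86)^(2/5) = 149.2 K.

T₂ ≈ 149 K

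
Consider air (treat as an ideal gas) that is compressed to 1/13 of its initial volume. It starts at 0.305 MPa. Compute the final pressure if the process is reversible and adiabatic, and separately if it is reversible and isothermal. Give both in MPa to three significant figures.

For a diatomic ideal gas γ = 7/5.
Isothermal: P₂ = P₁(V₁/V₂) = 0.305×13 = 3.965 MPa.
Adiabatic: P₂ = P₁(V₁/V₂)^γ = 0.305×13^(7/5) = 11.06 MPa.

adiabatic: 11.1 MPa; isothermal: 3.96 MPa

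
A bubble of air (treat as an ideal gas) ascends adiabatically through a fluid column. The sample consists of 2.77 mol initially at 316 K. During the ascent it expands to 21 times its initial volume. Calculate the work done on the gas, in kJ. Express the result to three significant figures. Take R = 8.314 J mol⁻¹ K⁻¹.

W ≈ -12.8 kJ

Adiabatic: T₁V₁^(γ−1) = T₂V₂^(γ−1) ⇒ T₂ = T₁ (V₁/V₂)^(γ−1).
γ = 7/5 for a diatomic ideal gas, so γ−1 = 2/5.
T₂ = 316 × (1/21)^(2/5) = 93.5 K.
Q = 0, so ΔU = W_on_gas = nCᵥΔT with Cᵥ = R/(γ−1) = 20.79 J/(mol·K).
ΔU = 2.77 × 20.79 × (93.5 − 316) = -12810 J.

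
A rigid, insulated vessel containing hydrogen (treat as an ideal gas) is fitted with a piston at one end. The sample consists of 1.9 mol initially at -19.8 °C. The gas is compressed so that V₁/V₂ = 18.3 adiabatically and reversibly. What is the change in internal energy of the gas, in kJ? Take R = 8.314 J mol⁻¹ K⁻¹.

ΔU ≈ 22.0 kJ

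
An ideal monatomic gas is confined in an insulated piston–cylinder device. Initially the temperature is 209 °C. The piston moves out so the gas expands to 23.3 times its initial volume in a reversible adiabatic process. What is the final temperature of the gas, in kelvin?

T₂ ≈ 59.1 K

For a reversible adiabat TV^(γ−1) is constant, so T₂ = T₁ (V₁/V₂)^(γ−1).
For a monatomic ideal gas γ = 5/3, so γ−1 = 2/3.
T₁ = 209 °C = 482.1 K.
T₂ = 482.1 × (1/23.3)^(2/3) = 59.1 K.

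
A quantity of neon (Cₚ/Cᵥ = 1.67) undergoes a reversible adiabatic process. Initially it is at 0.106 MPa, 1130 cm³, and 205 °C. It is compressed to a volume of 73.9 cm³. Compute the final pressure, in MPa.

Adiabatic: P₁V₁^γ = P₂V₂^γ ⇒ P₂ = P₁ (V₁/V₂)^γ.
P₂ = 0.106 × (1130/73.9)^(1.67) = 10.08 MPa.

P₂ ≈ 10.1 MPa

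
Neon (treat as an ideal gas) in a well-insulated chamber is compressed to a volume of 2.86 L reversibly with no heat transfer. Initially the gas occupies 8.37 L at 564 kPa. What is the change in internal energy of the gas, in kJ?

ΔU ≈ 7.41 kJ

γ = 5/3 for a monatomic ideal gas.
P₂ = P₁(V₁/V₂)^γ = 564×(8.37/2.86)^(5/3) = 3377 kPa.
For a reversible adiabat, W_by_gas = (P₁V₁ − P₂V₂)/(γ−1).
W_by = (564000×0.00837 − 3.377×10^6×0.00286) / (2/3) = -7407 J.
Q = 0 ⇒ ΔU = −W_by = 7407 J.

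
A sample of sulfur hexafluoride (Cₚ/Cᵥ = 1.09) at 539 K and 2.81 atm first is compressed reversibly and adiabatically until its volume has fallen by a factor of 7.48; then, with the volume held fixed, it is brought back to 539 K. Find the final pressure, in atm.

Adiabatic step (PV^γ = const): P₂ = 2.81×7.48^(1.09) = 25.19 atm; T₂ = 539×7.48^(0.09) = 646 K.
Isochoric: P₃ = P₂(T₃/T₂) = 25.19 × (539/646) = 21.02 atm.

P₃ ≈ 21.0 atm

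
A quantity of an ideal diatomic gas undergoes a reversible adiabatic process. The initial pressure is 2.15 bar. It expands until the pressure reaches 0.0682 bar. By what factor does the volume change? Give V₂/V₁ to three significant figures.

V₂/V₁ ≈ 11.8

From PV^γ = const, V₂/V₁ = (P₁/P₂)^(1/γ).
For a diatomic ideal gas γ = 7/5.
V₂/V₁ = (2.15/0.0682)^(5/7) = 11.76.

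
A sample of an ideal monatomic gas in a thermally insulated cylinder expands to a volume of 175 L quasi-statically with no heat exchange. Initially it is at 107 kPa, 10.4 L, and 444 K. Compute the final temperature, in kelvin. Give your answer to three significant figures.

T₂ ≈ 67.6 K

For a reversible adiabat TV^(γ−1) is constant, so T₂ = T₁ (V₁/V₂)^(γ−1).
γ = 5/3 for a monatomic ideal gas.
T₂ = 444 × (10.4/175)^(2/3) = 67.62 K.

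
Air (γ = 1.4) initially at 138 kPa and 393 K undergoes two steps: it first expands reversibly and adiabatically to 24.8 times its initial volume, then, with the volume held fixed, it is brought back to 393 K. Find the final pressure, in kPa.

P₃ ≈ 5.56 kPa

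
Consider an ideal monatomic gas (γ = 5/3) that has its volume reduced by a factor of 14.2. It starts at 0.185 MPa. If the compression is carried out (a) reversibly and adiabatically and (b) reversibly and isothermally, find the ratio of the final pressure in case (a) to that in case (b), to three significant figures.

Isothermal: P_b = P₁(V₁/V₂) = 0.185×14.2.
Adiabatic: P_a = P₁(V₁/V₂)^γ = 0.185×14.2^(5/3).
P_a/P_b = (V₁/V₂)^(γ−1) = 14.2^(2/3) = 5.864.

P_adiabatic / P_isothermal ≈ 5.86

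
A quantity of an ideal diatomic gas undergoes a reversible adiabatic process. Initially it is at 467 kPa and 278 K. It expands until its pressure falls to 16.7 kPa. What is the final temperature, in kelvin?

T₂ ≈ 107 K

Adiabatic: T₂/T₁ = (P₂/P₁)^((γ−1)/γ).
For a diatomic ideal gas γ = 7/5, so (γ−1)/γ = 2/7.
T₂ = 278 × (16.7/467)^(2/7) = 107.3 K.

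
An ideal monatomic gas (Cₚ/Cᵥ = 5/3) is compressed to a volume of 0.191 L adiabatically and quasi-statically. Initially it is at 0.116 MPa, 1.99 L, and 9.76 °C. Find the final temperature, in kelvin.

T₂ ≈ 1350 K

Adiabatic: T₁V₁^(γ−1) = T₂V₂^(γ−1) ⇒ T₂ = T₁ (V₁/V₂)^(γ−1).
T₁ = 9.76 °C = 282.9 K.
T₂ = 282.9 × (1.99/0.191)^(2/3) = 1350 K.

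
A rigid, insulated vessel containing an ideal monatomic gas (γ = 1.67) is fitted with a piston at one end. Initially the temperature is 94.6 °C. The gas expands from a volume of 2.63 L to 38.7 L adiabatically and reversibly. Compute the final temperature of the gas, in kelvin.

T₂ ≈ 60.7 K

For a reversible adiabat TV^(γ−1) is constant, so T₂ = T₁ (V₁/V₂)^(γ−1).
T₁ = 94.6 °C = 367.8 K.
T₂ = 367.8 × (2.63/38.7)^(0.67) = 60.7 K.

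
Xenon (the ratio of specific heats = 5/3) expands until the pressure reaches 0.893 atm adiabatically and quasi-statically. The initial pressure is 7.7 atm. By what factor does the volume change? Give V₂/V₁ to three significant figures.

From PV^γ = const, V₂/V₁ = (P₁/P₂)^(1/γ).
V₂/V₁ = (7.7/0.893)^(3/5) = 3.642.

V₂/V₁ ≈ 3.64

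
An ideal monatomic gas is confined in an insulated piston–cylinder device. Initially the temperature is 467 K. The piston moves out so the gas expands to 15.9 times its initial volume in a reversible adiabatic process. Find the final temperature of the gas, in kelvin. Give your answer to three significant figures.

T₂ ≈ 73.9 K

For a reversible adiabat TV^(γ−1) is constant, so T₂ = T₁ (V₁/V₂)^(γ−1).
For a monatomic ideal gas γ = 5/3, so γ−1 = 2/3.
T₂ = 467 × (1/15.9)^(2/3) = 73.86 K.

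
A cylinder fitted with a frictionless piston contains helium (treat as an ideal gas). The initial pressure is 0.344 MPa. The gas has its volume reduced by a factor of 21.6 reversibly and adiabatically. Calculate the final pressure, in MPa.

Adiabatic: P₁V₁^γ = P₂V₂^γ ⇒ P₂ = P₁ (V₁/V₂)^γ.
For a monatomic ideal gas γ = 5/3.
P₂ = 0.344 × 21.6^(5/3) = 57.63 MPa.

P₂ ≈ 57.6 MPa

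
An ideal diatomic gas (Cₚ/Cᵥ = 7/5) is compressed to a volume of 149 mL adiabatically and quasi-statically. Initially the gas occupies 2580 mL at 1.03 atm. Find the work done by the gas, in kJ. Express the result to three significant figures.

P₂ = P₁(V₁/V₂)^γ = 1.03×(2580/149)^(7/5) = 55.8 atm.
For a reversible adiabat, W_by_gas = (P₁V₁ − P₂V₂)/(γ−1).
W_by = (104400×0.00258 − 5.654×10^6×0.000149) / (2/5) = -1433 J.

W ≈ -1.43 kJ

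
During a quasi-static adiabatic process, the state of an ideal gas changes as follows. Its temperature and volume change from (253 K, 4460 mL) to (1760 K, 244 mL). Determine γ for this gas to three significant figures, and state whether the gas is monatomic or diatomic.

γ ≈ 1.67; monatomic

TV^(γ−1) = const ⇒ γ − 1 = ln(T₂/T₁) / ln(V₁/V₂).
γ = 1 + ln(1760/253) / ln(4460/244) = 1.668.
γ ≈ 1.67 is close to 5/3, so the gas is monatomic.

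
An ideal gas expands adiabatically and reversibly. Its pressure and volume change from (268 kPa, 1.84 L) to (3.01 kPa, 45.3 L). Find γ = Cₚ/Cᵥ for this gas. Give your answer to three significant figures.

γ ≈ 1.40

PV^γ = const ⇒ γ = ln(P₂/P₁) / ln(V₁/V₂).
γ = ln(3.01/268) / ln(1.84/45.3) = 1.401.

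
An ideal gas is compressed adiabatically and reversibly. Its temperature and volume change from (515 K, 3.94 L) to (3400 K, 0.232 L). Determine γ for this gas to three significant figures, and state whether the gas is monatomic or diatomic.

TV^(γ−1) = const ⇒ γ − 1 = ln(T₂/T₁) / ln(V₁/V₂).
γ = 1 + ln(3400/515) / ln(3.94/0.232) = 1.666.
γ ≈ 1.67 is close to 5/3, so the gas is monatomic.

γ ≈ 1.67; monatomic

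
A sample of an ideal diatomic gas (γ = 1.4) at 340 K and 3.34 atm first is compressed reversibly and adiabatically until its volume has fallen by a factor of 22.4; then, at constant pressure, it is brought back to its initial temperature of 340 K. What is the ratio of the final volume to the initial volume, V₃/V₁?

V₃/V₁ ≈ 0.0129

Adiabatic step: V₂/V₁ = 0.04464; T₂ = T₁·22.4^(0.4) = 1179 K.
Isobaric step: V₃/V₂ = T₃/T₂ = 340/1179.
V₃/V₁ = (V₂/V₁)(V₃/V₂) = 0.04464 × (340/1179) = 0.01287.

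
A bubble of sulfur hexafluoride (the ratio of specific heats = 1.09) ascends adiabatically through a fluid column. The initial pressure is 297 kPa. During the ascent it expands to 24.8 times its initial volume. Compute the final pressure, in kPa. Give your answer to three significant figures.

P₂ ≈ 8.97 kPa

Adiabatic: P₁V₁^γ = P₂V₂^γ ⇒ P₂ = P₁ (V₁/V₂)^γ.
P₂ = 297 × (1/24.8)^(1.09) = 8.97 kPa.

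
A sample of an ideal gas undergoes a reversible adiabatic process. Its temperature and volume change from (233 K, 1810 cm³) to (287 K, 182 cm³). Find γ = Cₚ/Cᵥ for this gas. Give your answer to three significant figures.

TV^(γ−1) = const ⇒ γ − 1 = ln(T₂/T₁) / ln(V₁/V₂).
γ = 1 + ln(287/233) / ln(1810/182) = 1.091.

γ ≈ 1.09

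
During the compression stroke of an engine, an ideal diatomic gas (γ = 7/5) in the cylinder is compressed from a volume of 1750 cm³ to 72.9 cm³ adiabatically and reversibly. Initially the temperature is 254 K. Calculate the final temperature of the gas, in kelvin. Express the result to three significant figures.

T₂ ≈ 906 K

For a reversible adiabat TV^(γ−1) is constant, so T₂ = T₁ (V₁/V₂)^(γ−1).
T₂ = 254 × (1750/72.9)^(2/5) = 905.6 K.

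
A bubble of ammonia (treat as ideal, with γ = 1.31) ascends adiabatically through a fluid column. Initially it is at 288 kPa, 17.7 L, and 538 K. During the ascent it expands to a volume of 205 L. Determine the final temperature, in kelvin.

T₂ ≈ 252 K

Adiabatic: T₁V₁^(γ−1) = T₂V₂^(γ−1) ⇒ T₂ = T₁ (V₁/V₂)^(γ−1).
T₂ = 538 × (17.7/205)^(0.31) = 251.8 K.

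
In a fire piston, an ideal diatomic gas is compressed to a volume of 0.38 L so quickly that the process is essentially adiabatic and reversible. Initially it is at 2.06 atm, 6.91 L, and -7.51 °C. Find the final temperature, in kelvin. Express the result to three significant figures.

T₂ ≈ 848 K

For a reversible adiabat TV^(γ−1) is constant, so T₂ = T₁ (V₁/V₂)^(γ−1).
γ = 7/5 for a diatomic ideal gas.
T₁ = -7.51 °C = 265.6 K.
T₂ = 265.6 × (6.91/0.38)^(2/5) = 847.6 K.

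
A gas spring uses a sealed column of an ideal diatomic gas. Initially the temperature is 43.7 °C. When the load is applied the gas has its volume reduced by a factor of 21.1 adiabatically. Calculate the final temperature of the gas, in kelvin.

T₂ ≈ 1070 K

For a reversible adiabat TV^(γ−1) is constant, so T₂ = T₁ (V₁/V₂)^(γ−1).
For a diatomic ideal gas γ = 7/5, so γ−1 = 2/5.
T₁ = 43.7 °C = 316.8 K.
T₂ = 316.8 × 21.1^(2/5) = 1073 K.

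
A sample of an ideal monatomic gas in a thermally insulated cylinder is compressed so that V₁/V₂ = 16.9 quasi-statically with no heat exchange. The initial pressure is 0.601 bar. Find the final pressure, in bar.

Adiabatic: P₁V₁^γ = P₂V₂^γ ⇒ P₂ = P₁ (V₁/V₂)^γ.
For a monatomic ideal gas γ = 5/3.
P₂ = 0.601 × 16.9^(5/3) = 66.89 bar.

P₂ ≈ 66.9 bar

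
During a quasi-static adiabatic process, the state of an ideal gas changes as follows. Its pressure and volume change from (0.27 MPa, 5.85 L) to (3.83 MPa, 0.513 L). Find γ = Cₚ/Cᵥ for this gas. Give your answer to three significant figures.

γ ≈ 1.09

PV^γ = const ⇒ γ = ln(P₂/P₁) / ln(V₁/V₂).
γ = ln(3.83/0.27) / ln(5.85/0.513) = 1.09.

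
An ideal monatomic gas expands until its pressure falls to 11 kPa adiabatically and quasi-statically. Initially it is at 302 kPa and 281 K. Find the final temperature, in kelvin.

Adiabatic: T₂/T₁ = (P₂/P₁)^((γ−1)/γ).
For a monatomic ideal gas γ = 5/3, so (γ−1)/γ = 2/5.
T₂ = 281 × (11/302)^(2/5) = 74.69 K.

T₂ ≈ 74.7 K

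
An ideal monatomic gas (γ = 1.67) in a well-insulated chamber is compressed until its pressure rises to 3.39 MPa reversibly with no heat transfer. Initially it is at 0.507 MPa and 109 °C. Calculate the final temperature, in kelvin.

T₂ ≈ 819 K

Adiabatic: T₂/T₁ = (P₂/P₁)^((γ−1)/γ).
T₁ = 109 °C = 382.1 K.
T₂ = 382.1 × (3.39/0.507)^(0.401) = 819 K.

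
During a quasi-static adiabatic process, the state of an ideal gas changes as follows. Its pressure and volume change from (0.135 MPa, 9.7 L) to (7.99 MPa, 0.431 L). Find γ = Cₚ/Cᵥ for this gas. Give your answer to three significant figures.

γ ≈ 1.31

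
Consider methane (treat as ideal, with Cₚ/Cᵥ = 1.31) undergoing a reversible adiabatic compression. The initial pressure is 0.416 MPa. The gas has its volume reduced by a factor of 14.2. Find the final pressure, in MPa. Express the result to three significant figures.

Adiabatic: P₁V₁^γ = P₂V₂^γ ⇒ P₂ = P₁ (V₁/V₂)^γ.
P₂ = 0.416 × 14.2^(1.31) = 13.45 MPa.

P₂ ≈ 13.4 MPa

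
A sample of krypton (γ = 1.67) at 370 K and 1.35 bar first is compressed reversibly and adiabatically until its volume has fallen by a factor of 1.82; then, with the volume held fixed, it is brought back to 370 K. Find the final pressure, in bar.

P₃ ≈ 2.46 bar

Adiabatic step (PV^γ = const): P₂ = 1.35×1.82^(1.67) = 3.67 bar; T₂ = 370×1.82^(0.67) = 552.6 K.
Isochoric: P₃ = P₂(T₃/T₂) = 3.67 × (370/552.6) = 2.457 bar.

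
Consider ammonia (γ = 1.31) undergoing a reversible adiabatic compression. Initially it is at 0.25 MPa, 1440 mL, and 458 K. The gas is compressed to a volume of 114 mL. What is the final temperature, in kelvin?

For a reversible adiabat TV^(γ−1) is constant, so T₂ = T₁ (V₁/V₂)^(γ−1).
T₂ = 458 × (1440/114)^(0.31) = 1005 K.

T₂ ≈ 1010 K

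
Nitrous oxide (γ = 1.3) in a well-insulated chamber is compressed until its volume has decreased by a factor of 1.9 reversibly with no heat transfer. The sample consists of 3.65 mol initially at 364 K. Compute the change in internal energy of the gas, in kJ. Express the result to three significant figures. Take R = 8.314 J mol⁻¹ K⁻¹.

ΔU ≈ 7.82 kJ

For a reversible adiabat TV^(γ−1) is constant, so T₂ = T₁ (V₁/V₂)^(γ−1).
T₂ = 364 × 1.9^(0.3) = 441.3 K.
Q = 0, so ΔU = W_on_gas = nCᵥΔT with Cᵥ = R/(γ−1) = 27.71 J/(mol·K).
ΔU = 3.65 × 27.71 × (441.3 − 364) = 7819 J.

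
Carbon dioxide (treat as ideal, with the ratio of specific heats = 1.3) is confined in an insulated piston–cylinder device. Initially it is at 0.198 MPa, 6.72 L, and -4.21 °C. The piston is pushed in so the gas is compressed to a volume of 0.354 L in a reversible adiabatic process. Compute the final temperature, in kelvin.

T₂ ≈ 650 K

Adiabatic: T₁V₁^(γ−1) = T₂V₂^(γ−1) ⇒ T₂ = T₁ (V₁/V₂)^(γ−1).
T₁ = -4.21 °C = 268.9 K.
T₂ = 268.9 × (6.72/0.354)^(0.3) = 650.4 K.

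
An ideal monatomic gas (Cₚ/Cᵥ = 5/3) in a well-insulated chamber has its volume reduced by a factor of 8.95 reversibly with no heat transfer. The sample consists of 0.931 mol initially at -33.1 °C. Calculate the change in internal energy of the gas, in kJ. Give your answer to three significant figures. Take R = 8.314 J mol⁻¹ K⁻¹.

ΔU ≈ 9.23 kJ

Adiabatic: T₁V₁^(γ−1) = T₂V₂^(γ−1) ⇒ T₂ = T₁ (V₁/V₂)^(γ−1).
T₁ = -33.1 °C = 240 K.
T₂ = 240 × 8.95^(2/3) = 1035 K.
Q = 0, so ΔU = W_on_gas = nCᵥΔT with Cᵥ = R/(γ−1) = 12.47 J/(mol·K).
ΔU = 0.931 × 12.47 × (1035 − 240) = 9227 J.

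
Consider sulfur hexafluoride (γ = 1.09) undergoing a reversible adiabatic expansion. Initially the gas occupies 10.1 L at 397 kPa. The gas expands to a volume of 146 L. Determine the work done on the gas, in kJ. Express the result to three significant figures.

W ≈ -9.52 kJ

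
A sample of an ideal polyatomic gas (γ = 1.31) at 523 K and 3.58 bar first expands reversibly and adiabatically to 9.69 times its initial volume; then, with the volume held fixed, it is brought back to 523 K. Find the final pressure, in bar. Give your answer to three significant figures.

P₃ ≈ 0.369 bar

Adiabatic step (PV^γ = const): P₂ = 3.58×(1/9.69)^(1.31) = 0.1827 bar; T₂ = 523×(1/9.69)^(0.31) = 258.7 K.
Isochoric: P₃ = P₂(T₃/T₂) = 0.1827 × (523/258.7) = 0.3695 bar.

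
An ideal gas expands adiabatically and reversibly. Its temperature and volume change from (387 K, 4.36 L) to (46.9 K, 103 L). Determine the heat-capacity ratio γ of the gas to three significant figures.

γ ≈ 1.67

TV^(γ−1) = const ⇒ γ − 1 = ln(T₂/T₁) / ln(V₁/V₂).
γ = 1 + ln(46.9/387) / ln(4.36/103) = 1.667.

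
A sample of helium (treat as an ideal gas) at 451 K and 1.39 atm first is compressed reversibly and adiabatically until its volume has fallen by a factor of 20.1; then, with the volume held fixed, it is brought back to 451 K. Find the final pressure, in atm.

P₃ ≈ 27.9 atm

For a monatomic ideal gas γ = 5/3.
Adiabatic step (PV^γ = const): P₂ = 1.39×20.1^(5/3) = 206.5 atm; T₂ = 451×20.1^(2/3) = 3334 K.
Isochoric: P₃ = P₂(T₃/T₂) = 206.5 × (451/3334) = 27.94 atm.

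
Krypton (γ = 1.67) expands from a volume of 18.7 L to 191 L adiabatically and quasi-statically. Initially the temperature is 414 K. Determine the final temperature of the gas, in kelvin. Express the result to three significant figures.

For a reversible adiabat TV^(γ−1) is constant, so T₂ = T₁ (V₁/V₂)^(γ−1).
T₂ = 414 × (18.7/191)^(0.67) = 87.27 K.

T₂ ≈ 87.3 K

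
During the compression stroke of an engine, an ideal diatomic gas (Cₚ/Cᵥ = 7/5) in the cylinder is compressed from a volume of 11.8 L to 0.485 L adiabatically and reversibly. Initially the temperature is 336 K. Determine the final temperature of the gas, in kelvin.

T₂ ≈ 1200 K

For a reversible adiabat TV^(γ−1) is constant, so T₂ = T₁ (V₁/V₂)^(γ−1).
T₂ = 336 × (11.8/0.485)^(2/5) = 1204 K.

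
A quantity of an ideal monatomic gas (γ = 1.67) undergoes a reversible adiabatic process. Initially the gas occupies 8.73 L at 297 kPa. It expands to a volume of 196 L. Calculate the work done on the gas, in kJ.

W ≈ -3.39 kJ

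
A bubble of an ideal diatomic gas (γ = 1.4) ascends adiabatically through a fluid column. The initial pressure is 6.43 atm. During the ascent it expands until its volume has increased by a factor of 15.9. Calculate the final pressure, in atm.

Adiabatic: P₁V₁^γ = P₂V₂^γ ⇒ P₂ = P₁ (V₁/V₂)^γ.
P₂ = 6.43 × (1/15.9)^(1.4) = 0.1337 atm.

P₂ ≈ 0.134 atm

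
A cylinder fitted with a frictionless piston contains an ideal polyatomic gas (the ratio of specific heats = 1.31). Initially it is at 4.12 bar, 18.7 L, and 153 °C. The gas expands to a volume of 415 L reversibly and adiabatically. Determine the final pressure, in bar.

P₂ ≈ 0.0710 bar

Since PV^γ is constant along a reversible adiabat, P₂ = P₁ (V₁/V₂)^γ.
P₂ = 4.12 × (18.7/415)^(1.31) = 0.07102 bar.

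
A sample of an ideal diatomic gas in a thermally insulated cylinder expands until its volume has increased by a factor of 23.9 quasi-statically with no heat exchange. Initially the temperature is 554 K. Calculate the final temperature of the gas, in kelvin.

T₂ ≈ 156 K

For a reversible adiabat TV^(γ−1) is constant, so T₂ = T₁ (V₁/V₂)^(γ−1).
For a diatomic ideal gas γ = 7/5, so γ−1 = 2/5.
T₂ = 554 × (1/23.9)^(2/5) = 155.7 K.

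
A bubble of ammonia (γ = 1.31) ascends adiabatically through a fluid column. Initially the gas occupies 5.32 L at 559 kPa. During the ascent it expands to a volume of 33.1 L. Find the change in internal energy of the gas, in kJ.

P₂ = P₁(V₁/V₂)^γ = 559×(5.32/33.1)^(1.31) = 50.98 kPa.
For a reversible adiabat, W_by_gas = (P₁V₁ − P₂V₂)/(γ−1).
W_by = (559000×0.00532 − 50980×0.0331) / (0.31) = 4150 J.
Q = 0 ⇒ ΔU = −W_by = -4150 J.

ΔU ≈ -4.15 kJ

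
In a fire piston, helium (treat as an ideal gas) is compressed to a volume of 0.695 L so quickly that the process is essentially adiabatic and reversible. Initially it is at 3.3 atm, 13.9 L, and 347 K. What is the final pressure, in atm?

P₂ ≈ 486 atm

Since PV^γ is constant along a reversible adiabat, P₂ = P₁ (V₁/V₂)^γ.
γ = 5/3 for a monatomic ideal gas.
P₂ = 3.3 × (13.9/0.695)^(5/3) = 486.3 atm.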